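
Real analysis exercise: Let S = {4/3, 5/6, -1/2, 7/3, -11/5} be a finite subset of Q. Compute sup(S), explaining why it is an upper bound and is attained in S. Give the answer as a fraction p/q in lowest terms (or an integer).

S is finite, so sup(S) = max(S).
Sorted decreasing:
7/3, 4/3, 5/6, -1/2, -11/5
The extremum is 7/3.
For every x in S, x <= 7/3. And 7/3 is in S, so it is attained.
Therefore sup(S) = 7/3.

7/3


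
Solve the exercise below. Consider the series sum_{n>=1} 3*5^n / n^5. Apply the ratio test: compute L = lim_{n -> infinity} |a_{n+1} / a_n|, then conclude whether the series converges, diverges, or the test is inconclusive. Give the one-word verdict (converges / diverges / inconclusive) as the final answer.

Let a_n denote the general term. Form the ratio a_{n+1}/a_n and simplify:
a_{n+1}/a_n = 5*n^5/(n + 1)^5
Take the limit as n -> infinity: L = 5.
Since L = 5 > 1 (or L = infinity), the ratio test implies the series diverges.

diverges


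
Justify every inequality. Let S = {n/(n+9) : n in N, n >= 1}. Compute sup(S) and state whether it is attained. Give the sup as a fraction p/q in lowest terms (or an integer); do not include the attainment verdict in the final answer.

Analysis:
- Values: 1/10, 2/11, 1/4, 4/13, ... strictly increasing.
- Minimum is 1/10 (n=1); inf = 1/10 (attained).
- n/(n+9) = 1 - 9/(n+9) -> 1 from below as n -> infinity, and never equals 1.
- So sup = 1 (not attained).
Conclusion: sup(S) = 1, not attained in S.

1


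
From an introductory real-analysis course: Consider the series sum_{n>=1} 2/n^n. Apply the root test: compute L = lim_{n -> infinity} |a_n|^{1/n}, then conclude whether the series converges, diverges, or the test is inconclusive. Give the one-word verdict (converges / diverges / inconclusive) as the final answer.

Let a_n denote the general term. Form |a_n|^(1/n) and simplify:
|a_n|^(1/n) = 2^(1/n)/n
Take the limit as n -> infinity: L = 0.
Since L = 0 < 1, the root test implies convergence.

converges


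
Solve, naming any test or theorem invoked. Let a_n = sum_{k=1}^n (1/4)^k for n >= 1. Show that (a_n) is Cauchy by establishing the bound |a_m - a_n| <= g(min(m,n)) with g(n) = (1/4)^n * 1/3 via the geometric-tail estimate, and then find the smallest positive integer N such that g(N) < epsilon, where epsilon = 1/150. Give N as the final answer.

For m > n >= 1: |a_m - a_n| = sum_{k=n+1}^m (1/4)^k < sum_{k=n+1}^infinity (1/4)^k = (1/4)^(n+1) / (1 - 1/4) = (1/4)^n * (1/4) * (4/3) = (1/4)^n * 1/3.
So g(n) = (1/4)^n / 3. Since g(n) -> 0, (a_n) is Cauchy.
Now solve g(N) < 1/150: (1/4)^N / 3 < 1/150 <=> 4^N > 1 / (3 * 1/150) = 50.
Check powers of 4: 4^2 = 16 <= 50, 4^3 = 64 > 50.
So the smallest such N is 3. Check: g(3) = 1/(3 * 64) = 1/192 < 1/150.

3


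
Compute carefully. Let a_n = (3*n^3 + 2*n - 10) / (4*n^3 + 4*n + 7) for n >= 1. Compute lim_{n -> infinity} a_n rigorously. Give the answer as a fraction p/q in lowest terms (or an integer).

Divide numerator and denominator by n^3, the highest power:
numerator / n^3 = 3 + 2/n^2 - 10/n^3
denominator / n^3 = 4 + 4/n^2 + 7/n^3
As n -> infinity, all terms of the form c/n^k (k >= 1) tend to 0.
So numerator / n^3 -> 3 and denominator / n^3 -> 4.
Therefore lim a_n = 3/4.

3/4


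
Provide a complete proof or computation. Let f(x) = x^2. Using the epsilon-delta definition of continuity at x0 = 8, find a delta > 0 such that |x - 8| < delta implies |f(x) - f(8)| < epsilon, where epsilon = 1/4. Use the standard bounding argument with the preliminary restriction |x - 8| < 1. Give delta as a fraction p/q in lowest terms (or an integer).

Factor: |x^2 - (8)^2| = |x - 8| * |x + 8|.
Impose |x - 8| < 1 first. Then |x + 8| = |(x - 8) + 2*(8)| <= |x - 8| + 2*|8| < 1 + 16 = 17.
So |x^2 - (8)^2| < delta * 17.
We need delta * 17 <= 1/4, i.e. delta <= 1/4/17 = 1/68.
Since 1/68 < 1, this is tighter than 1; take delta = 1/68.
So delta = 1/68 works.

1/68


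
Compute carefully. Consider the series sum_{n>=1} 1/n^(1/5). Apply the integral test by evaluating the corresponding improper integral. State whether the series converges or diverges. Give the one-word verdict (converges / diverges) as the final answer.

Let f(x) = x^(-1/5). Then f is positive, continuous, and decreasing on [1, infinity), so the integral test applies.
Compute the improper integral int_{1}^infinity f(x) dx:
  antiderivative F(x) = 5*x^(4/5)/4.
  As x -> infinity, F(x) -> infinity (since p = 1/5 < 1).
  So the integral diverges. By the integral test, the series diverges.

diverges


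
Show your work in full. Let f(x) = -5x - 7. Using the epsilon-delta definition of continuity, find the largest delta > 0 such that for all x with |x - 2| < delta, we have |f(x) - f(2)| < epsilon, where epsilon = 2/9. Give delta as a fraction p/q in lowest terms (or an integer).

We compute f(2) = -5*(2) - 7 = -17.
|f(x) - f(2)| = |-5x - 7 - (-17)| = |-5(x - 2)| = 5|x - 2|.
We need 5|x - 2| < 2/9, i.e. |x - 2| < 2/9 / 5 = 2/45.
So any delta <= 2/45 works. Conversely, if delta > 2/45, then x = 2 + 2/45 satisfies |x - 2| = 2/45 < delta but |f(x) - f(2)| = 5 * 2/45 = 2/9, which is not < 2/9; so no larger delta works.
Hence the largest such delta is 2/45.

2/45


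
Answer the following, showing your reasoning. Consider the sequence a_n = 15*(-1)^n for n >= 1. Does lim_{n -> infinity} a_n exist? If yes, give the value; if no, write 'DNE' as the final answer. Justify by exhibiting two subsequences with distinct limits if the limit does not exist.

Examine the behaviour of a_n along subsequences.
Even-n subsequence a_{2k} = 15 -> 15. Odd-n subsequence a_{2k+1} = -15 -> -15.
Since these two subsequential limits are 15 and -15, distinct, the full sequence cannot converge (a convergent sequence has all subsequences tending to the same limit). So lim a_n does not exist.

DNE


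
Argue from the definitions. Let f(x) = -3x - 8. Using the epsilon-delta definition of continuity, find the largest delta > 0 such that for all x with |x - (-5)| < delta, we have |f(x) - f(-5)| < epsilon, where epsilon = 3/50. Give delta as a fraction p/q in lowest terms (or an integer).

We compute f(-5) = -3*(-5) - 8 = 7.
|f(x) - f(-5)| = |-3x - 8 - (7)| = |-3(x - (-5))| = 3|x - (-5)|.
We need 3|x - (-5)| < 3/50, i.e. |x - (-5)| < 3/50 / 3 = 1/50.
So any delta <= 1/50 works. Conversely, if delta > 1/50, then x = -5 + 1/50 satisfies |x - (-5)| = 1/50 < delta but |f(x) - f(-5)| = 3 * 1/50 = 3/50, which is not < 3/50; so no larger delta works.
Hence the largest such delta is 1/50.

1/50


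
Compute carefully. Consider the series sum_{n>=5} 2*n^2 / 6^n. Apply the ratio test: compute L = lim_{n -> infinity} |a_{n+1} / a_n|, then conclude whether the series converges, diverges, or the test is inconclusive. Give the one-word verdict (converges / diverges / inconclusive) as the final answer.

Let a_n denote the general term. Form the ratio a_{n+1}/a_n and simplify:
a_{n+1}/a_n = (n + 1)^2/(6*n^2)
Take the limit as n -> infinity: L = 1/6.
Since L = 1/6 < 1, the ratio test implies the series converges.

converges


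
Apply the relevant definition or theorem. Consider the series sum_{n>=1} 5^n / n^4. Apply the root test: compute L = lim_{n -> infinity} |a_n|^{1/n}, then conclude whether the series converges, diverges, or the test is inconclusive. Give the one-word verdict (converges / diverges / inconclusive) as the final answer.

Let a_n denote the general term. Form |a_n|^(1/n) and simplify:
|a_n|^(1/n) = 5/n^(4/n)
Take the limit as n -> infinity: L = 5.
Since L = 5 > 1, the root test implies divergence.

diverges


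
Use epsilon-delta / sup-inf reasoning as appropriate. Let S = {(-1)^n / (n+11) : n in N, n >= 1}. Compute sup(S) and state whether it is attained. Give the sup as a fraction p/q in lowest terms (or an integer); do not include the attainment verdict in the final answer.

Analysis:
- Values: -1/12, 1/13, -1/14, 1/15, -1/16, ...
- Positive terms (even n): 1/(2+11), 1/(4+11), ... decreasing -> max = 1/13 (n=2).
- Negative terms (odd n): -1/(1+11), -1/(3+11), ... increasing -> min = -1/12 (n=1).
- So sup = 1/13 (attained at n=2); inf = -1/12 (attained at n=1).
Conclusion: sup(S) = 1/13, attained in S.

1/13


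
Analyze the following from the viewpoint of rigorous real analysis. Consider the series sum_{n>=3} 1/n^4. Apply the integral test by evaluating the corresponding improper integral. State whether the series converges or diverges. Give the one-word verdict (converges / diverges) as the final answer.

Let f(x) = x^(-4). Then f is positive, continuous, and decreasing on [3, infinity), so the integral test applies.
Compute the improper integral int_{3}^infinity f(x) dx:
  antiderivative F(x) = -1/(3*x^3).
  As x -> infinity, F(x) -> 0 (since p = 4 > 1).
  So int = F(infinity) - F(3) = 0 - (-1/81) = 1/81.
  Finite, so by the integral test, the series converges.

converges


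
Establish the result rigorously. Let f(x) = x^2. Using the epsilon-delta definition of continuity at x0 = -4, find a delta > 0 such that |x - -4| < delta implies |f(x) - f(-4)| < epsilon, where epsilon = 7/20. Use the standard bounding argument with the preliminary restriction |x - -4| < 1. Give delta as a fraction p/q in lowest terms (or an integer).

Factor: |x^2 - (-4)^2| = |x - -4| * |x + -4|.
Impose |x - -4| < 1 first. Then |x + -4| = |(x - -4) + 2*(-4)| <= |x - -4| + 2*|-4| < 1 + 8 = 9.
So |x^2 - (-4)^2| < delta * 9.
We need delta * 9 <= 7/20, i.e. delta <= 7/20/9 = 7/180.
Since 7/180 < 1, this is tighter than 1; take delta = 7/180.
So delta = 7/180 works.

7/180


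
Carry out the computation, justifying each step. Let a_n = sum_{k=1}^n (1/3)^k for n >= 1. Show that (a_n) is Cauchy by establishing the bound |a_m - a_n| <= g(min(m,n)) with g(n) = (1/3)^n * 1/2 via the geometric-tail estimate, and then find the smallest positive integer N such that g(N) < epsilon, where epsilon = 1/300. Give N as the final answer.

For m > n >= 1: |a_m - a_n| = sum_{k=n+1}^m (1/3)^k < sum_{k=n+1}^infinity (1/3)^k = (1/3)^(n+1) / (1 - 1/3) = (1/3)^n * (1/3) * (3/2) = (1/3)^n * 1/2.
So g(n) = (1/3)^n / 2. Since g(n) -> 0, (a_n) is Cauchy.
Now solve g(N) < 1/300: (1/3)^N / 2 < 1/300 <=> 3^N > 1 / (2 * 1/300) = 150.
Check powers of 3: 3^4 = 81 <= 150, 3^5 = 243 > 150.
So the smallest such N is 5. Check: g(5) = 1/(2 * 243) = 1/486 < 1/300.

5


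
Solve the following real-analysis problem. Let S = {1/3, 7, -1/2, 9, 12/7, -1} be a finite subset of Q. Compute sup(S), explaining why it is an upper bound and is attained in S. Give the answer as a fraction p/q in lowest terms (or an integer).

S is finite, so sup(S) = max(S).
Sorted decreasing:
9, 7, 12/7, 1/3, -1/2, -1
The extremum is 9.
For every x in S, x <= 9. And 9 is in S, so it is attained.
Therefore sup(S) = 9.

9


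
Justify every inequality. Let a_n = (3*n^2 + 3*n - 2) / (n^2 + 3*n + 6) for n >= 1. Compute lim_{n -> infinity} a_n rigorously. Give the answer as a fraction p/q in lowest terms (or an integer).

Divide numerator and denominator by n^2, the highest power:
numerator / n^2 = 3 + 3/n - 2/n^2
denominator / n^2 = 1 + 3/n + 6/n^2
As n -> infinity, all terms of the form c/n^k (k >= 1) tend to 0.
So numerator / n^2 -> 3 and denominator / n^2 -> 1.
Therefore lim a_n = 3.

3


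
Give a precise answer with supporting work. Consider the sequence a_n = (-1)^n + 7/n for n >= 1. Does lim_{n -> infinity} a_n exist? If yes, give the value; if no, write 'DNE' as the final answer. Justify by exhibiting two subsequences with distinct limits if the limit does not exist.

Examine the behaviour of a_n along subsequences.
a_{2k} = 1 + 7/(2k) -> 1. a_{2k+1} = -1 + 7/(2k+1) -> -1.
Since these two subsequential limits are 1 and -1, distinct, the full sequence cannot converge (a convergent sequence has all subsequences tending to the same limit). So lim a_n does not exist.

DNE


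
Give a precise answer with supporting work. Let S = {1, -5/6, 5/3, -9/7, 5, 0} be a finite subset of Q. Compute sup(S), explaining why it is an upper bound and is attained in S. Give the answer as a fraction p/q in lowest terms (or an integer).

S is finite, so sup(S) = max(S).
Sorted decreasing:
5, 5/3, 1, 0, -5/6, -9/7
The extremum is 5.
For every x in S, x <= 5. And 5 is in S, so it is attained.
Therefore sup(S) = 5.

5


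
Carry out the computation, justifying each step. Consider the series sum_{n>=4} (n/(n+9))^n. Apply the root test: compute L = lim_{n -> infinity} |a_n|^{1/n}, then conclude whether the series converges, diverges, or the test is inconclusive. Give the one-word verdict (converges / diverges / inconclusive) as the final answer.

Let a_n denote the general term. Form |a_n|^(1/n) and simplify:
|a_n|^(1/n) = n/(n + 9)
Take the limit as n -> infinity: L = 1.
Since L = 1, the root test is inconclusive. (In fact a_n = (n/(n+9))^n -> e^(-9) != 0, so the nth-term test shows divergence; but the root test itself gives no conclusion.)

inconclusive


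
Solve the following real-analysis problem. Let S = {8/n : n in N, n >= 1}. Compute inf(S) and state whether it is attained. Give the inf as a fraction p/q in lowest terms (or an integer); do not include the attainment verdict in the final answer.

Analysis:
- Values: 8, 4, 8/3, 2, ... strictly decreasing.
- The maximum is 8 (n=1); sup = 8 (attained).
- The set is bounded below by 0; 8/n -> 0 so 0 is the greatest lower bound.
- 0 is not in the set, so inf = 0 is not attained.
Conclusion: inf(S) = 0, not attained in S.

0


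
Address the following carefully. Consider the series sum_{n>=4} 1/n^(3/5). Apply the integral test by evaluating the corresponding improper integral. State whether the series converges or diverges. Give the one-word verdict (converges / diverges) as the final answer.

Let f(x) = x^(-3/5). Then f is positive, continuous, and decreasing on [4, infinity), so the integral test applies.
Compute the improper integral int_{4}^infinity f(x) dx:
  antiderivative F(x) = 5*x^(2/5)/2.
  As x -> infinity, F(x) -> infinity (since p = 3/5 < 1).
  So the integral diverges. By the integral test, the series diverges.

diverges


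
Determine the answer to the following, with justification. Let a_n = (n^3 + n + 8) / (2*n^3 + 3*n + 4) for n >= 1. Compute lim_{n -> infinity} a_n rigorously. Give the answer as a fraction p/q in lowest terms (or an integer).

Divide numerator and denominator by n^3, the highest power:
numerator / n^3 = 1 + n^(-2) + 8/n^3
denominator / n^3 = 2 + 3/n^2 + 4/n^3
As n -> infinity, all terms of the form c/n^k (k >= 1) tend to 0.
So numerator / n^3 -> 1 and denominator / n^3 -> 2.
Therefore lim a_n = 1/2.

1/2


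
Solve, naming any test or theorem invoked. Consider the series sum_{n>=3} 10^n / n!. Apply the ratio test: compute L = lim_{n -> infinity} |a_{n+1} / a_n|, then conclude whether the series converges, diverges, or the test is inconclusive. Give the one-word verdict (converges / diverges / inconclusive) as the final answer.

Let a_n denote the general term. Form the ratio a_{n+1}/a_n and simplify:
a_{n+1}/a_n = 10/(n + 1)
Take the limit as n -> infinity: L = 0.
Since L = 0 < 1, the ratio test implies the series converges.

converges


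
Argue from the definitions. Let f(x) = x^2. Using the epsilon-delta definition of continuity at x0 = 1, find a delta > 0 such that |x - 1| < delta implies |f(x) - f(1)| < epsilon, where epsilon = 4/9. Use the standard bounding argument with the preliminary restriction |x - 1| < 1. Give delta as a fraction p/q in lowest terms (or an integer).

Factor: |x^2 - (1)^2| = |x - 1| * |x + 1|.
Impose |x - 1| < 1 first. Then |x + 1| = |(x - 1) + 2*(1)| <= |x - 1| + 2*|1| < 1 + 2 = 3.
So |x^2 - (1)^2| < delta * 3.
We need delta * 3 <= 4/9, i.e. delta <= 4/9/3 = 4/27.
Since 4/27 < 1, this is tighter than 1; take delta = 4/27.
So delta = 4/27 works.

4/27


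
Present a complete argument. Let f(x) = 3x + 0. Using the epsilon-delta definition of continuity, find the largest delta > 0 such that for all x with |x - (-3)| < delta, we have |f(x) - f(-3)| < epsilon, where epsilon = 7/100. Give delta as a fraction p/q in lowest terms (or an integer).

We compute f(-3) = 3*(-3) + 0 = -9.
|f(x) - f(-3)| = |3x + 0 - (-9)| = |3(x - (-3))| = 3|x - (-3)|.
We need 3|x - (-3)| < 7/100, i.e. |x - (-3)| < 7/100 / 3 = 7/300.
So any delta <= 7/300 works. Conversely, if delta > 7/300, then x = -3 + 7/300 satisfies |x - (-3)| = 7/300 < delta but |f(x) - f(-3)| = 3 * 7/300 = 7/100, which is not < 7/100; so no larger delta works.
Hence the largest such delta is 7/300.

7/300


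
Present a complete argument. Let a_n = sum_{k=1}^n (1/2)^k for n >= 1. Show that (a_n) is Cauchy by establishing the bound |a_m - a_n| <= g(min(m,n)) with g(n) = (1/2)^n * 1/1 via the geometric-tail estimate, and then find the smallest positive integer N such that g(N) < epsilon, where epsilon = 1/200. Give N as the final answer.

For m > n >= 1: |a_m - a_n| = sum_{k=n+1}^m (1/2)^k < sum_{k=n+1}^infinity (1/2)^k = (1/2)^(n+1) / (1 - 1/2) = (1/2)^n * (1/2) * (2/1) = (1/2)^n * 1/1.
So g(n) = (1/2)^n / 1. Since g(n) -> 0, (a_n) is Cauchy.
Now solve g(N) < 1/200: (1/2)^N / 1 < 1/200 <=> 2^N > 1 / (1 * 1/200) = 200.
Check powers of 2: 2^7 = 128 <= 200, 2^8 = 256 > 200.
So the smallest such N is 8. Check: g(8) = 1/(1 * 256) = 1/256 < 1/200.

8


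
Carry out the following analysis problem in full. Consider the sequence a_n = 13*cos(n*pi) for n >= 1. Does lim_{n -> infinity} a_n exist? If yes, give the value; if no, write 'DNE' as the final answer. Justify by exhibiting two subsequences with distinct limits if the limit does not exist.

Examine the behaviour of a_n along subsequences.
cos(n*pi) = (-1)^n, so a_n = 13*(-1)^n. a_{2k} = 13 -> 13. a_{2k+1} = -13 -> -13.
Since these two subsequential limits are 13 and -13, distinct, the full sequence cannot converge (a convergent sequence has all subsequences tending to the same limit). So lim a_n does not exist.

DNE


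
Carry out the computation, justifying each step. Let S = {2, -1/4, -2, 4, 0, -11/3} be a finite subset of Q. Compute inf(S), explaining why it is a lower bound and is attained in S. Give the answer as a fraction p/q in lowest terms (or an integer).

S is finite, so inf(S) = min(S).
Sorted increasing:
-11/3, -2, -1/4, 0, 2, 4
The extremum is -11/3.
For every x in S, x >= -11/3. And -11/3 is in S, so it is attained.
Therefore inf(S) = -11/3.

-11/3


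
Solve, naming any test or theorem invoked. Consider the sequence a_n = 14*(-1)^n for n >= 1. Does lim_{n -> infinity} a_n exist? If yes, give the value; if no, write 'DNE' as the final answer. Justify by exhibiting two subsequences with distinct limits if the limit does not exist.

Examine the behaviour of a_n along subsequences.
Even-n subsequence a_{2k} = 14 -> 14. Odd-n subsequence a_{2k+1} = -14 -> -14.
Since these two subsequential limits are 14 and -14, distinct, the full sequence cannot converge (a convergent sequence has all subsequences tending to the same limit). So lim a_n does not exist.

DNE


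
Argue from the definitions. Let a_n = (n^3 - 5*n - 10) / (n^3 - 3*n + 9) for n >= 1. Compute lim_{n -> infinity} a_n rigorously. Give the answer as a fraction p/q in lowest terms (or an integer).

Divide numerator and denominator by n^3, the highest power:
numerator / n^3 = 1 - 5/n^2 - 10/n^3
denominator / n^3 = 1 - 3/n^2 + 9/n^3
As n -> infinity, all terms of the form c/n^k (k >= 1) tend to 0.
So numerator / n^3 -> 1 and denominator / n^3 -> 1.
Therefore lim a_n = 1.

1


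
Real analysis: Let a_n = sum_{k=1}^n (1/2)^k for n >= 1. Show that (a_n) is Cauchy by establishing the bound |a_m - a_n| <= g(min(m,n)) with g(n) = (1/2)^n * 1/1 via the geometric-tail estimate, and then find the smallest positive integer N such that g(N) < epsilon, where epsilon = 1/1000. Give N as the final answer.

For m > n >= 1: |a_m - a_n| = sum_{k=n+1}^m (1/2)^k < sum_{k=n+1}^infinity (1/2)^k = (1/2)^(n+1) / (1 - 1/2) = (1/2)^n * (1/2) * (2/1) = (1/2)^n * 1/1.
So g(n) = (1/2)^n / 1. Since g(n) -> 0, (a_n) is Cauchy.
Now solve g(N) < 1/1000: (1/2)^N / 1 < 1/1000 <=> 2^N > 1 / (1 * 1/1000) = 1000.
Check powers of 2: 2^9 = 512 <= 1000, 2^10 = 1024 > 1000.
So the smallest such N is 10. Check: g(10) = 1/(1 * 1024) = 1/1024 < 1/1000.

10


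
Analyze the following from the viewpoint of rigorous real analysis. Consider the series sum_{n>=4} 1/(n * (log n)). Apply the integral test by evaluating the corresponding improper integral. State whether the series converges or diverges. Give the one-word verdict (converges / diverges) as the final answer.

Let f(x) = 1/(x*log(x)). Then f is positive, continuous, and decreasing on [4, infinity), so the integral test applies.
Compute the improper integral int_{4}^infinity f(x) dx:
  antiderivative F(x) = log(log(x)).
  F(x) = log(log(x)) -> infinity as x -> infinity. The integral diverges, so by the integral test, the series diverges.

diverges


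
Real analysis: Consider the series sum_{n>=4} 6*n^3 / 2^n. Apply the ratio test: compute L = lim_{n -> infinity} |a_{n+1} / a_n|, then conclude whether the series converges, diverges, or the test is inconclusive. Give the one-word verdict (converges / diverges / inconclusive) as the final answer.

Let a_n denote the general term. Form the ratio a_{n+1}/a_n and simplify:
a_{n+1}/a_n = (n + 1)^3/(2*n^3)
Take the limit as n -> infinity: L = 1/2.
Since L = 1/2 < 1, the ratio test implies the series converges.

converges


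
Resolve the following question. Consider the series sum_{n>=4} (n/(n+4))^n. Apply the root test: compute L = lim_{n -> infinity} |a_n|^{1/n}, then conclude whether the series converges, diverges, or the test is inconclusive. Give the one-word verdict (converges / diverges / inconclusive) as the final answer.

Let a_n denote the general term. Form |a_n|^(1/n) and simplify:
|a_n|^(1/n) = n/(n + 4)
Take the limit as n -> infinity: L = 1.
Since L = 1, the root test is inconclusive. (In fact a_n = (n/(n+4))^n -> e^(-4) != 0, so the nth-term test shows divergence; but the root test itself gives no conclusion.)

inconclusive


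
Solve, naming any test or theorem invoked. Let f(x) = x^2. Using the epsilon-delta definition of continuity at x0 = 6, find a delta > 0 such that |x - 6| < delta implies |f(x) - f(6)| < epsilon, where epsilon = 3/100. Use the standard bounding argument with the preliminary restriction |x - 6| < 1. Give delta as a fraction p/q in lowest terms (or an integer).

Factor: |x^2 - (6)^2| = |x - 6| * |x + 6|.
Impose |x - 6| < 1 first. Then |x + 6| = |(x - 6) + 2*(6)| <= |x - 6| + 2*|6| < 1 + 12 = 13.
So |x^2 - (6)^2| < delta * 13.
We need delta * 13 <= 3/100, i.e. delta <= 3/100/13 = 3/1300.
Since 3/1300 < 1, this is tighter than 1; take delta = 3/1300.
So delta = 3/1300 works.

3/1300


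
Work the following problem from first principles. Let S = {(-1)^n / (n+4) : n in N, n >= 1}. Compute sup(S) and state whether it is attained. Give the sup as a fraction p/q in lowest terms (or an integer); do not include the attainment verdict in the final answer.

Analysis:
- Values: -1/5, 1/6, -1/7, 1/8, -1/9, ...
- Positive terms (even n): 1/(2+4), 1/(4+4), ... decreasing -> max = 1/6 (n=2).
- Negative terms (odd n): -1/(1+4), -1/(3+4), ... increasing -> min = -1/5 (n=1).
- So sup = 1/6 (attained at n=2); inf = -1/5 (attained at n=1).
Conclusion: sup(S) = 1/6, attained in S.

1/6


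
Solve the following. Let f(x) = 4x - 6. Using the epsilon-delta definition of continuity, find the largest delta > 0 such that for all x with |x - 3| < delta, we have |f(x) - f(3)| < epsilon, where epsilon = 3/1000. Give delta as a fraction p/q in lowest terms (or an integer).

We compute f(3) = 4*(3) - 6 = 6.
|f(x) - f(3)| = |4x - 6 - (6)| = |4(x - 3)| = 4|x - 3|.
We need 4|x - 3| < 3/1000, i.e. |x - 3| < 3/1000 / 4 = 3/4000.
So any delta <= 3/4000 works. Conversely, if delta > 3/4000, then x = 3 + 3/4000 satisfies |x - 3| = 3/4000 < delta but |f(x) - f(3)| = 4 * 3/4000 = 3/1000, which is not < 3/1000; so no larger delta works.
Hence the largest such delta is 3/4000.

3/4000


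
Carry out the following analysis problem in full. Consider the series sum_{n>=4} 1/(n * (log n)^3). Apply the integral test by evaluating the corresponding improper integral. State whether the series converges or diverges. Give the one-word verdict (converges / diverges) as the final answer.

Let f(x) = 1/(x*log(x)^3). Then f is positive, continuous, and decreasing on [4, infinity), so the integral test applies.
Compute the improper integral int_{4}^infinity f(x) dx:
  antiderivative F(x) = -1/(2*log(x)^2).
  F(x) -> 0 as x -> infinity.  int = 0 - F(4) = 1/(2*log(4)^2) < infinity. By the integral test, the series converges.

converges


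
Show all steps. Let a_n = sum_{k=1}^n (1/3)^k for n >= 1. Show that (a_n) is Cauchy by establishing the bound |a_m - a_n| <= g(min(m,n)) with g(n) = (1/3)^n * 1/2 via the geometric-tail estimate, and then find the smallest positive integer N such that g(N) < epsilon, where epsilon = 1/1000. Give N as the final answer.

For m > n >= 1: |a_m - a_n| = sum_{k=n+1}^m (1/3)^k < sum_{k=n+1}^infinity (1/3)^k = (1/3)^(n+1) / (1 - 1/3) = (1/3)^n * (1/3) * (3/2) = (1/3)^n * 1/2.
So g(n) = (1/3)^n / 2. Since g(n) -> 0, (a_n) is Cauchy.
Now solve g(N) < 1/1000: (1/3)^N / 2 < 1/1000 <=> 3^N > 1 / (2 * 1/1000) = 500.
Check powers of 3: 3^5 = 243 <= 500, 3^6 = 729 > 500.
So the smallest such N is 6. Check: g(6) = 1/(2 * 729) = 1/1458 < 1/1000.

6


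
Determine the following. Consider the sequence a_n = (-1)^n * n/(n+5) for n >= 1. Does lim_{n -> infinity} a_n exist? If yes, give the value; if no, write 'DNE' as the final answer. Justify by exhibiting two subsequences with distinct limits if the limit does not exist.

Examine the behaviour of a_n along subsequences.
a_{2k} = 2k/(2k+5) -> 1. a_{2k+1} = -(2k+1)/(2k+6) -> -1.
Since these two subsequential limits are 1 and -1, distinct, the full sequence cannot converge (a convergent sequence has all subsequences tending to the same limit). So lim a_n does not exist.

DNE


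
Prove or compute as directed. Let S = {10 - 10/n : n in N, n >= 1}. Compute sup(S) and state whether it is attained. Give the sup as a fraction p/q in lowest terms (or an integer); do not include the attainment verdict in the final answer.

Analysis:
- Values: 0, 5, 20/3, 15/2, ... strictly increasing.
- Minimum is 0 (n=1); inf = 0 (attained).
- 10 - 10/n -> 10 from below; sup = 10, not attained.
Conclusion: sup(S) = 10, not attained in S.

10


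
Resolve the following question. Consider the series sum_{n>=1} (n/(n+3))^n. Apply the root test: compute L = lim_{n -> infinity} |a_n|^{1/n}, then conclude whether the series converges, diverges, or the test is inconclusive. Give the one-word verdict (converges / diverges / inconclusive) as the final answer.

Let a_n denote the general term. Form |a_n|^(1/n) and simplify:
|a_n|^(1/n) = n/(n + 3)
Take the limit as n -> infinity: L = 1.
Since L = 1, the root test is inconclusive. (In fact a_n = (n/(n+3))^n -> e^(-3) != 0, so the nth-term test shows divergence; but the root test itself gives no conclusion.)

inconclusive


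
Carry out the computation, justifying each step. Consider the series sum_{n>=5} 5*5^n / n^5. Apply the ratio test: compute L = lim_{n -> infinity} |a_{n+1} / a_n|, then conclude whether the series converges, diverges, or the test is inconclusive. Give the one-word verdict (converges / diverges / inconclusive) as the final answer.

Let a_n denote the general term. Form the ratio a_{n+1}/a_n and simplify:
a_{n+1}/a_n = 5*n^5/(n + 1)^5
Take the limit as n -> infinity: L = 5.
Since L = 5 > 1 (or L = infinity), the ratio test implies the series diverges.

diverges


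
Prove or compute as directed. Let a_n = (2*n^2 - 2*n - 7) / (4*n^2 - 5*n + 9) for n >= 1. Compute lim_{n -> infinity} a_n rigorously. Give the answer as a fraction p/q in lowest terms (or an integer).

Divide numerator and denominator by n^2, the highest power:
numerator / n^2 = 2 - 2/n - 7/n^2
denominator / n^2 = 4 - 5/n + 9/n^2
As n -> infinity, all terms of the form c/n^k (k >= 1) tend to 0.
So numerator / n^2 -> 2 and denominator / n^2 -> 4.
Therefore lim a_n = 1/2.

1/2


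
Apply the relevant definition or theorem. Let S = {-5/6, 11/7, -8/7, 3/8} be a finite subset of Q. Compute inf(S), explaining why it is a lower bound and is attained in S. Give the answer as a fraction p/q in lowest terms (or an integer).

S is finite, so inf(S) = min(S).
Sorted increasing:
-8/7, -5/6, 3/8, 11/7
The extremum is -8/7.
For every x in S, x >= -8/7. And -8/7 is in S, so it is attained.
Therefore inf(S) = -8/7.

-8/7


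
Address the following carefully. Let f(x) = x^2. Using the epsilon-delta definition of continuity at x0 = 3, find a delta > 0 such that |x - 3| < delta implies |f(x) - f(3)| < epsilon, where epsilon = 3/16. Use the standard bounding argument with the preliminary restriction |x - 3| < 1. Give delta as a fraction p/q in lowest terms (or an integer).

Factor: |x^2 - (3)^2| = |x - 3| * |x + 3|.
Impose |x - 3| < 1 first. Then |x + 3| = |(x - 3) + 2*(3)| <= |x - 3| + 2*|3| < 1 + 6 = 7.
So |x^2 - (3)^2| < delta * 7.
We need delta * 7 <= 3/16, i.e. delta <= 3/16/7 = 3/112.
Since 3/112 < 1, this is tighter than 1; take delta = 3/112.
So delta = 3/112 works.

3/112


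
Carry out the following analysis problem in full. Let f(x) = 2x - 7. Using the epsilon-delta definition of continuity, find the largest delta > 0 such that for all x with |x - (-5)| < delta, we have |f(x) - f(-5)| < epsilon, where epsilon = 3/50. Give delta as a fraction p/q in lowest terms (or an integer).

We compute f(-5) = 2*(-5) - 7 = -17.
|f(x) - f(-5)| = |2x - 7 - (-17)| = |2(x - (-5))| = 2|x - (-5)|.
We need 2|x - (-5)| < 3/50, i.e. |x - (-5)| < 3/50 / 2 = 3/100.
So any delta <= 3/100 works. Conversely, if delta > 3/100, then x = -5 + 3/100 satisfies |x - (-5)| = 3/100 < delta but |f(x) - f(-5)| = 2 * 3/100 = 3/50, which is not < 3/50; so no larger delta works.
Hence the largest such delta is 3/100.

3/100


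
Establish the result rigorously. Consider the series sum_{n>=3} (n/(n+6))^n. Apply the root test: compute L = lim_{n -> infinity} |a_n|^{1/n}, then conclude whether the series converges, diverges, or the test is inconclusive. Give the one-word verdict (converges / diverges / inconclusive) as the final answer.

Let a_n denote the general term. Form |a_n|^(1/n) and simplify:
|a_n|^(1/n) = n/(n + 6)
Take the limit as n -> infinity: L = 1.
Since L = 1, the root test is inconclusive. (In fact a_n = (n/(n+6))^n -> e^(-6) != 0, so the nth-term test shows divergence; but the root test itself gives no conclusion.)

inconclusive


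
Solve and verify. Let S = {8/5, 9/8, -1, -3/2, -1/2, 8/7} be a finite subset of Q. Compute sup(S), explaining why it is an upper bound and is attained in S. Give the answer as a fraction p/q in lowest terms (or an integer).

S is finite, so sup(S) = max(S).
Sorted decreasing:
8/5, 8/7, 9/8, -1/2, -1, -3/2
The extremum is 8/5.
For every x in S, x <= 8/5. And 8/5 is in S, so it is attained.
Therefore sup(S) = 8/5.

8/5


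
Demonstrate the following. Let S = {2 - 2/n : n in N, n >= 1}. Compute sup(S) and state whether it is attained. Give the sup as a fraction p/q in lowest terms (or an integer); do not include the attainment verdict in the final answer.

Analysis:
- Values: 0, 1, 4/3, 3/2, ... strictly increasing.
- Minimum is 0 (n=1); inf = 0 (attained).
- 2 - 2/n -> 2 from below; sup = 2, not attained.
Conclusion: sup(S) = 2, not attained in S.

2


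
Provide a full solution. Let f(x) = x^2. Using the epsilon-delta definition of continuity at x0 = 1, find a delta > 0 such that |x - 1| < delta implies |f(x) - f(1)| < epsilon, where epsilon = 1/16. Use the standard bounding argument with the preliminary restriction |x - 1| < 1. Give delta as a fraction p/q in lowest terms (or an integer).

Factor: |x^2 - (1)^2| = |x - 1| * |x + 1|.
Impose |x - 1| < 1 first. Then |x + 1| = |(x - 1) + 2*(1)| <= |x - 1| + 2*|1| < 1 + 2 = 3.
So |x^2 - (1)^2| < delta * 3.
We need delta * 3 <= 1/16, i.e. delta <= 1/16/3 = 1/48.
Since 1/48 < 1, this is tighter than 1; take delta = 1/48.
So delta = 1/48 works.

1/48


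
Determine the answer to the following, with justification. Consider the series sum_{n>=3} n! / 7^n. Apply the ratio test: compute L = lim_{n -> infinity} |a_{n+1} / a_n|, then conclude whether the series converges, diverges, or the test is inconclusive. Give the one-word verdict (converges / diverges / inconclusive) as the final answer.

Let a_n denote the general term. Form the ratio a_{n+1}/a_n and simplify:
a_{n+1}/a_n = n/7 + 1/7
Take the limit as n -> infinity: L = infinity.
Since L = infinity > 1 (or L = infinity), the ratio test implies the series diverges.

diverges


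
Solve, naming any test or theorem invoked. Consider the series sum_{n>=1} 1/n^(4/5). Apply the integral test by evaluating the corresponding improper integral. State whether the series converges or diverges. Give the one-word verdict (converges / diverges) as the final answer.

Let f(x) = x^(-4/5). Then f is positive, continuous, and decreasing on [1, infinity), so the integral test applies.
Compute the improper integral int_{1}^infinity f(x) dx:
  antiderivative F(x) = 5*x^(1/5).
  As x -> infinity, F(x) -> infinity (since p = 4/5 < 1).
  So the integral diverges. By the integral test, the series diverges.

diverges


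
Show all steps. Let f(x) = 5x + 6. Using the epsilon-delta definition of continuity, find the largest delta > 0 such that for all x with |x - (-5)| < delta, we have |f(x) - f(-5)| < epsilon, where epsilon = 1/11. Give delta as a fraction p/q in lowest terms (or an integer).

We compute f(-5) = 5*(-5) + 6 = -19.
|f(x) - f(-5)| = |5x + 6 - (-19)| = |5(x - (-5))| = 5|x - (-5)|.
We need 5|x - (-5)| < 1/11, i.e. |x - (-5)| < 1/11 / 5 = 1/55.
So any delta <= 1/55 works. Conversely, if delta > 1/55, then x = -5 + 1/55 satisfies |x - (-5)| = 1/55 < delta but |f(x) - f(-5)| = 5 * 1/55 = 1/11, which is not < 1/11; so no larger delta works.
Hence the largest such delta is 1/55.

1/55


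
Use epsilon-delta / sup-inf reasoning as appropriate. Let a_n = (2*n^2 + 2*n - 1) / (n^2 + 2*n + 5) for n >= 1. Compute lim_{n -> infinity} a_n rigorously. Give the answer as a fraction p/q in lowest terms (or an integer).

Divide numerator and denominator by n^2, the highest power:
numerator / n^2 = 2 + 2/n - 1/n^2
denominator / n^2 = 1 + 2/n + 5/n^2
As n -> infinity, all terms of the form c/n^k (k >= 1) tend to 0.
So numerator / n^2 -> 2 and denominator / n^2 -> 1.
Therefore lim a_n = 2.

2


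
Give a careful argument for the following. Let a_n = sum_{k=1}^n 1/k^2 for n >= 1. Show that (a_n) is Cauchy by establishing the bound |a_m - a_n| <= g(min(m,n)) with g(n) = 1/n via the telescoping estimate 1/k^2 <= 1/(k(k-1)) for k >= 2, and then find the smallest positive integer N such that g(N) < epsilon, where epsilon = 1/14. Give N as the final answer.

For m > n >= 1: |a_m - a_n| = sum_{k=n+1}^m 1/k^2.
Use 1/k^2 <= 1/(k(k-1)) = 1/(k-1) - 1/k for k >= 2:
sum_{k=n+1}^m 1/k^2 <= sum_{k=n+1}^m (1/(k-1) - 1/k) = 1/n - 1/m <= 1/n.
By symmetry the same bound holds with n,m swapped, so |a_m - a_n| <= 1/min(m,n) = g(min(m,n)). Since g(n) -> 0, (a_n) is Cauchy.
Now solve g(N) < 1/14: 1/N < 1/14 <=> N > 1/(1/14) = 14.
The smallest integer strictly greater than 14 is N = 15.
Check: g(15) = 1/15 < 1/14; g(14) = 1/14 >= 1/14. So N = 15.

15


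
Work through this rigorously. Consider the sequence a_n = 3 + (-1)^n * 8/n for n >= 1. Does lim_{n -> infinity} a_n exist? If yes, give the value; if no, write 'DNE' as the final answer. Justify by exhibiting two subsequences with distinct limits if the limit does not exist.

Examine the behaviour of a_n along subsequences.
Even-n subsequence a_{2k} = 3 + 8/(2k) -> 3. Odd-n subsequence a_{2k+1} = 3 - 8/(2k+1) -> 3. Both tend to 3, which suggests the limit is 3; verify directly.
|a_n - 3| = |(-1)^n * 8/n| = 8/n for every n >= 1.
Given epsilon > 0, choose a positive integer N > 8/epsilon. Then for all n >= N, |a_n - 3| = 8/n <= 8/N < epsilon.
So by the definition of the limit, lim a_n exists and equals 3.

3


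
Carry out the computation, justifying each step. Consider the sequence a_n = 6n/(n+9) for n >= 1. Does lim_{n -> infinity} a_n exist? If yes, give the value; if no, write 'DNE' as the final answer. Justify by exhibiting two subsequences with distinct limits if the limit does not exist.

Examine the behaviour of a_n along subsequences.
Even-n subsequence a_{2k} = 6(2k)/(2k+9) -> 6. Odd-n subsequence a_{2k+1} = 6(2k+1)/(2k+10) -> 6. Both tend to 6, which suggests the limit is 6; verify directly.
|a_n - 6| = |6n - 6(n+9)| / (n+9) = 54/(n+9) < 54/n for every n >= 1.
Given epsilon > 0, choose a positive integer N > 54/epsilon. Then for all n >= N, |a_n - 6| < 54/n <= 54/N < epsilon.
So by the definition of the limit, lim a_n exists and equals 6.

6


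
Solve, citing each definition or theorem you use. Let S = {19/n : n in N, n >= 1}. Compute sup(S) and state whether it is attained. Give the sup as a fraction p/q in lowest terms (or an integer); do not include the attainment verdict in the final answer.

Analysis:
- Values: 19, 19/2, 19/3, 19/4, ... strictly decreasing.
- The maximum is 19 (n=1); sup = 19 (attained).
- The set is bounded below by 0; 19/n -> 0 so 0 is the greatest lower bound.
- 0 is not in the set, so inf = 0 is not attained.
Conclusion: sup(S) = 19, attained in S.

19


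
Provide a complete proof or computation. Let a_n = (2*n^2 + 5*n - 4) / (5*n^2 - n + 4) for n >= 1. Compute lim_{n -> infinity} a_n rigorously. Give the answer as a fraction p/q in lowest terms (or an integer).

Divide numerator and denominator by n^2, the highest power:
numerator / n^2 = 2 + 5/n - 4/n^2
denominator / n^2 = 5 - 1/n + 4/n^2
As n -> infinity, all terms of the form c/n^k (k >= 1) tend to 0.
So numerator / n^2 -> 2 and denominator / n^2 -> 5.
Therefore lim a_n = 2/5.

2/5


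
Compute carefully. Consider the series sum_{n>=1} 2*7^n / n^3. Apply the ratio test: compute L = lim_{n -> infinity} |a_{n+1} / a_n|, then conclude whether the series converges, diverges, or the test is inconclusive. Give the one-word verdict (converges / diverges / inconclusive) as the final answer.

Let a_n denote the general term. Form the ratio a_{n+1}/a_n and simplify:
a_{n+1}/a_n = 7*n^3/(n + 1)^3
Take the limit as n -> infinity: L = 7.
Since L = 7 > 1 (or L = infinity), the ratio test implies the series diverges.

diverges


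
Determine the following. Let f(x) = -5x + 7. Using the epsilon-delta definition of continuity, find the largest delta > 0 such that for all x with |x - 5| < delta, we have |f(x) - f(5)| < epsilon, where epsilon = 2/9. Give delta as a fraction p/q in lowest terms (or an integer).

We compute f(5) = -5*(5) + 7 = -18.
|f(x) - f(5)| = |-5x + 7 - (-18)| = |-5(x - 5)| = 5|x - 5|.
We need 5|x - 5| < 2/9, i.e. |x - 5| < 2/9 / 5 = 2/45.
So any delta <= 2/45 works. Conversely, if delta > 2/45, then x = 5 + 2/45 satisfies |x - 5| = 2/45 < delta but |f(x) - f(5)| = 5 * 2/45 = 2/9, which is not < 2/9; so no larger delta works.
Hence the largest such delta is 2/45.

2/45


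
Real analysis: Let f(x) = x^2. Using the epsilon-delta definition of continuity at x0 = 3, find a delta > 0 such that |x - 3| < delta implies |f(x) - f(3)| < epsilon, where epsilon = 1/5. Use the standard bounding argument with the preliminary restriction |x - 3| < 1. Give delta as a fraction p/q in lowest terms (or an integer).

Factor: |x^2 - (3)^2| = |x - 3| * |x + 3|.
Impose |x - 3| < 1 first. Then |x + 3| = |(x - 3) + 2*(3)| <= |x - 3| + 2*|3| < 1 + 6 = 7.
So |x^2 - (3)^2| < delta * 7.
We need delta * 7 <= 1/5, i.e. delta <= 1/5/7 = 1/35.
Since 1/35 < 1, this is tighter than 1; take delta = 1/35.
So delta = 1/35 works.

1/35


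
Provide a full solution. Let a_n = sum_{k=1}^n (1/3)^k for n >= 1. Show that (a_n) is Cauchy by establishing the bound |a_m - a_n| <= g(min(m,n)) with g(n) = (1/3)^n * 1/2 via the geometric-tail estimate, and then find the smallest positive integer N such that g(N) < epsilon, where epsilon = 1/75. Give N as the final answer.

For m > n >= 1: |a_m - a_n| = sum_{k=n+1}^m (1/3)^k < sum_{k=n+1}^infinity (1/3)^k = (1/3)^(n+1) / (1 - 1/3) = (1/3)^n * (1/3) * (3/2) = (1/3)^n * 1/2.
So g(n) = (1/3)^n / 2. Since g(n) -> 0, (a_n) is Cauchy.
Now solve g(N) < 1/75: (1/3)^N / 2 < 1/75 <=> 3^N > 1 / (2 * 1/75) = 75/2.
Check powers of 3: 3^3 = 27 <= 75/2, 3^4 = 81 > 75/2.
So the smallest such N is 4. Check: g(4) = 1/(2 * 81) = 1/162 < 1/75.

4
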